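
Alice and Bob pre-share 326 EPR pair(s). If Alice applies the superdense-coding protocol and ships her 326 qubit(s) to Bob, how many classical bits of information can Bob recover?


Superdense coding allows 2 classical bits per shared entangled pair.
326 pair(s) -> 2 * 326 = 652 classical bits

652


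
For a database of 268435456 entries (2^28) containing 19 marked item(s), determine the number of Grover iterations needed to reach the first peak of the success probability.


After j Grover iterations the success probability is P(j) = sin^2((2j+1)*theta), where sin(theta) = sqrt(k/N).
N = 2^28 = 268435456, k = 19
sin(theta) = sqrt(k/N) = 0.0002660460781
theta = arcsin(sqrt(k/N)) = 0.0002660460812 rad
P(j) reaches its first maximum when (2j+1)*theta is as close as possible to pi/2, i.e. j = round(pi/(4*theta) - 1/2).
pi/(4*theta) - 1/2 = 2951.6133
(For comparison, the common estimate pi/4 * sqrt(N/k) = 2952.1133; the exact maximiser is used here.)
Optimal iterations = 2952

2952


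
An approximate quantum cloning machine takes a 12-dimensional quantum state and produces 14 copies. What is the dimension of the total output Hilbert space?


Output space = H^(tensor 14) where dim(H) = 12
dim = 12^14
= 144 (after 2 factors)
= 1728 (after 3 factors)
= 20736 (after 4 factors)
= 248832 (after 5 factors)
= 2985984 (after 6 factors)
= 35831808 (after 7 factors)
= 429981696 (after 8 factors)
= 5159780352 (after 9 factors)
= 61917364224 (after 10 factors)
= 743008370688 (after 11 factors)
= 8916100448256 (after 12 factors)
= 106993205379072 (after 13 factors)
= 1283918464548864 (after 14 factors)
= 1283918464548864

1283918464548864


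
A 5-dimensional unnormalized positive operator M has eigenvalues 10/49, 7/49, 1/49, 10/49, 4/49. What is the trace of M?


tr(M) = sum of eigenvalues
= 10/49 + 7/49 + 1/49 + 10/49 + 4/49
= 32/49
= 0.6531

0.6531


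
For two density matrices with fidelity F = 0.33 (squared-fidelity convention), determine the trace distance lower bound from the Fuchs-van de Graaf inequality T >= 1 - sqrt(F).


Fuchs-van de Graaf (squared-fidelity convention): 1 - sqrt(F) <= T <= sqrt(1 - F).
Lower bound: T >= 1 - sqrt(F)
sqrt(F) = sqrt(0.33) = 0.5745
T >= 1 - 0.5745
T >= 0.4255

0.4255


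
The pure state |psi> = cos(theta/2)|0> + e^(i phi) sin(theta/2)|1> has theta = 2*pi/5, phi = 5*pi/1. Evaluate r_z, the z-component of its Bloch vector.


theta = 1.2566, phi = 15.7080
r_z = cos(theta) = 0.3090

0.3090


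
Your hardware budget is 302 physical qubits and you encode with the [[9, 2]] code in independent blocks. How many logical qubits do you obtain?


Each code block uses 9 physical qubits for 2 logical qubit(s).
Number of complete blocks = floor(302 / 9) = 33
Logical qubits = 33 * 2
= 66

66


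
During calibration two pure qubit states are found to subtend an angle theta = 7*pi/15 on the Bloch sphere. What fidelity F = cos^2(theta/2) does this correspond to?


For states separated by angle theta on Bloch sphere:
F = cos^2(theta/2)
theta = 7*pi/15 = 1.4661
theta/2 = 0.7330
cos(theta/2) = 0.7431
F = 0.5523

0.5523


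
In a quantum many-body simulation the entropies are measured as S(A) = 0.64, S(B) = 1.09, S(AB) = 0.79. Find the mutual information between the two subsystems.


I(A:B) = S(A) + S(B) - S(AB)
= 0.64 + 1.09 - 0.79
= 0.9400

0.9400


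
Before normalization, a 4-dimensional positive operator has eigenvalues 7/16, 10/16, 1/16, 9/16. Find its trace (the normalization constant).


tr(M) = sum of eigenvalues
= 7/16 + 10/16 + 1/16 + 9/16
= 27/16
= 1.6875

1.6875


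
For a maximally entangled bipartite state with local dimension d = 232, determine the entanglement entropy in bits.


For a maximally entangled state in d x d:
S = log2(d) = log2(232)
= 7.8580

7.8580


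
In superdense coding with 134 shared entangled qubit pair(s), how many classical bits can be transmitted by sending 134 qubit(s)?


Superdense coding allows 2 classical bits per shared entangled pair.
134 pair(s) -> 2 * 134 = 268 classical bits

268


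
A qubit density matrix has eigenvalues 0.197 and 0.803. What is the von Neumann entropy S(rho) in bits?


S = -p*log2(p) - (1-p)*log2(1-p)
p = 0.1970, 1-p = 0.8030
= -0.1970 * log2(0.1970) - 0.8030 * log2(0.8030)
= -(-0.4617) - (-0.2542)
= 0.7159

0.7159


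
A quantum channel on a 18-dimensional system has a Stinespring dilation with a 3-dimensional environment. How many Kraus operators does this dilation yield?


Tracing out the environment in an orthonormal basis {|i>_E} gives Kraus operators K_i = <i|_E U |0>_E.
Number of Kraus operators = dim(H_env) = d_env
= 3

3


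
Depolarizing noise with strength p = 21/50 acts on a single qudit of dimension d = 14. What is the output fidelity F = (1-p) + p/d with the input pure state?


F = (1-p) + p/d
= (1 - 0.4200) + 0.4200/14
= 0.5800 + 0.0300
= 0.6100

0.6100


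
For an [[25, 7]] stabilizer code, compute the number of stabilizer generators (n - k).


For an [[n,k]] stabilizer code:
Number of stabilizer generators = n - k
= 25 - 7
= 18

18


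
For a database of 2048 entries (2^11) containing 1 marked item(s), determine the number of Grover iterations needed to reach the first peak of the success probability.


After j Grover iterations the success probability is P(j) = sin^2((2j+1)*theta), where sin(theta) = sqrt(k/N).
N = 2^11 = 2048, k = 1
sin(theta) = sqrt(k/N) = 0.02209708691
theta = arcsin(sqrt(k/N)) = 0.02209888557 rad
P(j) reaches its first maximum when (2j+1)*theta is as close as possible to pi/2, i.e. j = round(pi/(4*theta) - 1/2).
pi/(4*theta) - 1/2 = 35.0402
(For comparison, the common estimate pi/4 * sqrt(N/k) = 35.5431; the exact maximiser is used here.)
Optimal iterations = 35

35


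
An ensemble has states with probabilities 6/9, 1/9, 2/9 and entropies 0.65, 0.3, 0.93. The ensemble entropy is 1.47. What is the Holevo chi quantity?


chi = S(rho) - sum_i p_i * S(rho_i)
Weighted entropy = 6/9 * 0.65 + 1/9 * 0.3 + 2/9 * 0.93
= 0.6733
chi = 1.47 - 0.6733
= 0.7967

0.7967


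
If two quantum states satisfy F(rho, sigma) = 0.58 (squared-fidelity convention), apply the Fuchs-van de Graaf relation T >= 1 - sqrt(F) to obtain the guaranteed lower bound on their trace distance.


Fuchs-van de Graaf (squared-fidelity convention): 1 - sqrt(F) <= T <= sqrt(1 - F).
Lower bound: T >= 1 - sqrt(F)
sqrt(F) = sqrt(0.58) = 0.7616
T >= 1 - 0.7616
T >= 0.2384

0.2384


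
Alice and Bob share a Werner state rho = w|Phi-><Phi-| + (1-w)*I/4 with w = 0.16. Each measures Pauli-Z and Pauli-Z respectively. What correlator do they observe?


|Phi-> = (|00> - |11>)/sqrt(2)
For the pure Bell state, <Z_A Z_B> = +1 (Bell-state Pauli correlator).
The maximally-mixed part I/4 has tr(I/4 * P tensor P) = 0 for any traceless Pauli P.
So <Z_A Z_B>_rho = w * (+1) + (1 - w) * 0
= 0.16 * (+1)
= 0.1600

0.1600


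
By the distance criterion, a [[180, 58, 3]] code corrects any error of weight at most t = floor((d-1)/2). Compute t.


Code parameters: [[180, 58, 3]], distance d = 3.
Number of correctable errors = floor((d-1)/2)
= floor((3 - 1)/2)
= floor(2/2)
= 1

1


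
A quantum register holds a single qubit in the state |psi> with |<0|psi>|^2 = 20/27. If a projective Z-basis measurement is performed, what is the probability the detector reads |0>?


|alpha|^2 = 20/27 = 0.7407
|beta|^2 = 1 - 20/27 = 7/27 = 0.2593
P(|0>) = |alpha|^2 = 0.7407

0.7407


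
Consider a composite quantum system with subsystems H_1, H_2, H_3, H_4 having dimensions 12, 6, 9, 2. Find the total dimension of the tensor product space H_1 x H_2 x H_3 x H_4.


dim(H_1 x H_2 x H_3 x H_4) = 12 * 6 * 9 * 2
= 72 * 9 * 2
= 648 * 2
= 1296

1296


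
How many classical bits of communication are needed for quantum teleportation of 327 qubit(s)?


Quantum teleportation requires 2 classical bits per qubit teleported.
327 qubit(s) -> 2 * 327 = 654 classical bits

654


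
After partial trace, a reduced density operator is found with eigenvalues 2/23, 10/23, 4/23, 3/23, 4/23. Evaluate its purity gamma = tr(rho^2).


tr(rho^2) = sum of eigenvalues squared
= (2/23)^2 + (10/23)^2 + (4/23)^2 + (3/23)^2 + (4/23)^2
= (4 + 100 + 16 + 9 + 16) / 529
= 145/529
= 0.2741

0.2741


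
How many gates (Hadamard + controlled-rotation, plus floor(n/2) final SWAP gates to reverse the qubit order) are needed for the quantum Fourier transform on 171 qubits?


Hadamard gates: 171
Controlled rotations: n*(n-1)/2 = 171*170/2 = 14535
SWAP gates: floor(n/2) = floor(171/2) = 85
Total = 171 + 14535 + 85
= 14791

14791


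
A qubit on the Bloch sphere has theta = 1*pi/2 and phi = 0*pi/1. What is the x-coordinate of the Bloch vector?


theta = 1.5708, phi = 0.0000
r_x = sin(theta)*cos(phi) = 1.0000 * 1.0000
r_x = 1.0000

1.0000


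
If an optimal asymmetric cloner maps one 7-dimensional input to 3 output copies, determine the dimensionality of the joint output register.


Output space = H^(tensor 3) where dim(H) = 7
dim = 7^3
= 49 (after 2 factors)
= 343 (after 3 factors)
= 343

343


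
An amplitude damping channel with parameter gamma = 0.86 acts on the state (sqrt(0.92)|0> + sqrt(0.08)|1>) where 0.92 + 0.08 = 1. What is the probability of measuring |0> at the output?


For amplitude damping with parameter gamma on state sqrt(a)|0> + sqrt(b)|1>:
alpha^2 = 0.92, beta^2 = 0.08
P(|0>) = alpha^2 + gamma * beta^2
= 0.92 + 0.86 * 0.08
= 0.92 + 0.0688
= 0.9888

0.9888


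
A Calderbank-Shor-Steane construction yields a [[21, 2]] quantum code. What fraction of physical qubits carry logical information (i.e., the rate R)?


Code rate R = k/n
= 2/21
= 0.0952

0.0952


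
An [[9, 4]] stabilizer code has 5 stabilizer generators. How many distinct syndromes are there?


Each stabilizer generator gives a binary (+1 or -1) measurement outcome.
With 5 independent generators:
Total syndromes = 2^5
= 32

32


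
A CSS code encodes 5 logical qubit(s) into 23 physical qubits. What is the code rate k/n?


Code rate R = k/n
= 5/23
= 0.2174

0.2174


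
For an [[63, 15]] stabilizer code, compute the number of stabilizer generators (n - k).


For an [[n,k]] stabilizer code:
Number of stabilizer generators = n - k
= 63 - 15
= 48

48


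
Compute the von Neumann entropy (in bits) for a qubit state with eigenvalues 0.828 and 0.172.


S = -p*log2(p) - (1-p)*log2(1-p)
p = 0.8280, 1-p = 0.1720
= -0.8280 * log2(0.8280) - 0.1720 * log2(0.1720)
= -(-0.2255) - (-0.4368)
= 0.6623

0.6623


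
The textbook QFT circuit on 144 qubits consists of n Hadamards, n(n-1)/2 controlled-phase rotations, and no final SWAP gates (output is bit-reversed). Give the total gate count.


Hadamard gates: 144
Controlled rotations: n*(n-1)/2 = 144*143/2 = 10296
SWAP gates: 0 (omitted)
Total = 144 + 10296
= 10440

10440


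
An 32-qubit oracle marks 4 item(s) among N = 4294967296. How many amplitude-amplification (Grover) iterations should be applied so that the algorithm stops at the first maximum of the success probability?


After j Grover iterations the success probability is P(j) = sin^2((2j+1)*theta), where sin(theta) = sqrt(k/N).
N = 2^32 = 4294967296, k = 4
sin(theta) = sqrt(k/N) = 3.051757812e-05
theta = arcsin(sqrt(k/N)) = 3.051757813e-05 rad
P(j) reaches its first maximum when (2j+1)*theta is as close as possible to pi/2, i.e. j = round(pi/(4*theta) - 1/2).
pi/(4*theta) - 1/2 = 25735.4270
(For comparison, the common estimate pi/4 * sqrt(N/k) = 25735.9270; the exact maximiser is used here.)
Optimal iterations = 25735

25735


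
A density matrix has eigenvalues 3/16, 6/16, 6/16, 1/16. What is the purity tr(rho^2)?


tr(rho^2) = sum of eigenvalues squared
= (3/16)^2 + (6/16)^2 + (6/16)^2 + (1/16)^2
= (9 + 36 + 36 + 1) / 256
= 82/256
= 0.3203

0.3203


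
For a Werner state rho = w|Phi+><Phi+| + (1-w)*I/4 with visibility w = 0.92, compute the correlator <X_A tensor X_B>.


|Phi+> = (|00> + |11>)/sqrt(2)
For the pure Bell state, <X_A X_B> = +1 (Bell-state Pauli correlator).
The maximally-mixed part I/4 has tr(I/4 * P tensor P) = 0 for any traceless Pauli P.
So <X_A X_B>_rho = w * (+1) + (1 - w) * 0
= 0.92 * (+1)
= 0.9200

0.9200


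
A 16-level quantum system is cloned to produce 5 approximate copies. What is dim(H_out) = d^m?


Output space = H^(tensor 5) where dim(H) = 16
dim = 16^5
= 256 (after 2 factors)
= 4096 (after 3 factors)
= 65536 (after 4 factors)
= 1048576 (after 5 factors)
= 1048576

1048576


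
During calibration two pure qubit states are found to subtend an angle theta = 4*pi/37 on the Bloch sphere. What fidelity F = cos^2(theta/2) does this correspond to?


For states separated by angle theta on Bloch sphere:
F = cos^2(theta/2)
theta = 4*pi/37 = 0.3396
theta/2 = 0.1698
cos(theta/2) = 0.9856
F = 0.9714

0.9714


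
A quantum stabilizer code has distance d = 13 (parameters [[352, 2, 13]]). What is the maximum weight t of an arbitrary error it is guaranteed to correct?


Code parameters: [[352, 2, 13]], distance d = 13.
Number of correctable errors = floor((d-1)/2)
= floor((13 - 1)/2)
= floor(12/2)
= 6

6


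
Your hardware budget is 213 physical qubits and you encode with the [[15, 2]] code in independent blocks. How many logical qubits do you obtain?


Each code block uses 15 physical qubits for 2 logical qubit(s).
Number of complete blocks = floor(213 / 15) = 14
Logical qubits = 14 * 2
= 28

28


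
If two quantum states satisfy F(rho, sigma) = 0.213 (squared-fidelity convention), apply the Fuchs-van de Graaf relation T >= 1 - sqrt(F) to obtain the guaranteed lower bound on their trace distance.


Fuchs-van de Graaf (squared-fidelity convention): 1 - sqrt(F) <= T <= sqrt(1 - F).
Lower bound: T >= 1 - sqrt(F)
sqrt(F) = sqrt(0.213) = 0.4615
T >= 1 - 0.4615
T >= 0.5385

0.5385


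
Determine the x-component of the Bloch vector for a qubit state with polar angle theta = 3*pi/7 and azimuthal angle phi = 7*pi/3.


theta = 1.3464, phi = 7.3304
r_x = sin(theta)*cos(phi) = 0.9749 * 0.5000
r_x = 0.4875

0.4875


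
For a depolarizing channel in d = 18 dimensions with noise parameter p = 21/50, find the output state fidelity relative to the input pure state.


F = (1-p) + p/d
= (1 - 0.4200) + 0.4200/18
= 0.5800 + 0.0233
= 0.6033

0.6033


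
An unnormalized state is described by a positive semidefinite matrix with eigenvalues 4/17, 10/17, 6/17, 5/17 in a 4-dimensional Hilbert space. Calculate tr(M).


tr(M) = sum of eigenvalues
= 4/17 + 10/17 + 6/17 + 5/17
= 25/17
= 1.4706

1.4706


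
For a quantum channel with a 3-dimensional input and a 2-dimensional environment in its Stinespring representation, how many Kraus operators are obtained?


Tracing out the environment in an orthonormal basis {|i>_E} gives Kraus operators K_i = <i|_E U |0>_E.
Number of Kraus operators = dim(H_env) = d_env
= 2

2


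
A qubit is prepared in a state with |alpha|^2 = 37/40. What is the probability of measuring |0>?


|alpha|^2 = 37/40 = 0.9250
|beta|^2 = 1 - 37/40 = 3/40 = 0.0750
P(|0>) = |alpha|^2 = 0.9250

0.9250


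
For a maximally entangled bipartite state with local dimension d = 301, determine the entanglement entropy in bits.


For a maximally entangled state in d x d:
S = log2(d) = log2(301)
= 8.2336

8.2336


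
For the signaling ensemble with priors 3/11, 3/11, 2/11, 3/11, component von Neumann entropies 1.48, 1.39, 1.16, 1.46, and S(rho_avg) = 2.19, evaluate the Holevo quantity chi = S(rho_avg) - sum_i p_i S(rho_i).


chi = S(rho) - sum_i p_i * S(rho_i)
Weighted entropy = 3/11 * 1.48 + 3/11 * 1.39 + 2/11 * 1.16 + 3/11 * 1.46
= 1.3918
chi = 2.19 - 1.3918
= 0.7982

0.7982


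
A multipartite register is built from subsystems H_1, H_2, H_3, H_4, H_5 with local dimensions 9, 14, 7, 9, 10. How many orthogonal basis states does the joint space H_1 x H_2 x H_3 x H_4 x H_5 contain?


dim(H_1 x H_2 x H_3 x H_4 x H_5) = 9 * 14 * 7 * 9 * 10
= 126 * 7 * 9 * 10
= 882 * 9 * 10
= 7938 * 10
= 79380

79380


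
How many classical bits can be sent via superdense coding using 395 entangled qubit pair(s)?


Superdense coding allows 2 classical bits per shared entangled pair.
395 pair(s) -> 2 * 395 = 790 classical bits

790


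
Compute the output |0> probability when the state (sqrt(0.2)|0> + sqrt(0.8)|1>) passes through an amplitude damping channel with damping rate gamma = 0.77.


For amplitude damping with parameter gamma on state sqrt(a)|0> + sqrt(b)|1>:
alpha^2 = 0.2, beta^2 = 0.8
P(|0>) = alpha^2 + gamma * beta^2
= 0.2 + 0.77 * 0.8
= 0.2 + 0.6160
= 0.8160

0.8160


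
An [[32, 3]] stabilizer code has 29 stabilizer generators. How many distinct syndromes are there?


Each stabilizer generator gives a binary (+1 or -1) measurement outcome.
With 29 independent generators:
Total syndromes = 2^29
= 536870912

536870912


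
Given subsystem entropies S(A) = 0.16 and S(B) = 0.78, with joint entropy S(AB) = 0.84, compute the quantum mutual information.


I(A:B) = S(A) + S(B) - S(AB)
= 0.16 + 0.78 - 0.84
= 0.1000

0.1000


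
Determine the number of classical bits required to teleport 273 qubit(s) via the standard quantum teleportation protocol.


Quantum teleportation requires 2 classical bits per qubit teleported.
273 qubit(s) -> 2 * 273 = 546 classical bits

546


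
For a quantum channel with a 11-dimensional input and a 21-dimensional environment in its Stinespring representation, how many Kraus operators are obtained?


Tracing out the environment in an orthonormal basis {|i>_E} gives Kraus operators K_i = <i|_E U |0>_E.
Number of Kraus operators = dim(H_env) = d_env
= 21

21


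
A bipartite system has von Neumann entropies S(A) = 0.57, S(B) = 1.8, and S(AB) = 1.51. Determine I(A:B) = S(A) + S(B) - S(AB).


I(A:B) = S(A) + S(B) - S(AB)
= 0.57 + 1.8 - 1.51
= 0.8600

0.8600


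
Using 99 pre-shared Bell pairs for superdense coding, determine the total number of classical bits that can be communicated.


Superdense coding allows 2 classical bits per shared entangled pair.
99 pair(s) -> 2 * 99 = 198 classical bits

198


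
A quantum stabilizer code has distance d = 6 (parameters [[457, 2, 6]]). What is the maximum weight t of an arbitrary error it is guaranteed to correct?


Code parameters: [[457, 2, 6]], distance d = 6.
Number of correctable errors = floor((d-1)/2)
= floor((6 - 1)/2)
= floor(5/2)
= 2

2


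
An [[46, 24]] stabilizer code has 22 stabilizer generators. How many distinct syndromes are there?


Each stabilizer generator gives a binary (+1 or -1) measurement outcome.
With 22 independent generators:
Total syndromes = 2^22
= 4194304

4194304


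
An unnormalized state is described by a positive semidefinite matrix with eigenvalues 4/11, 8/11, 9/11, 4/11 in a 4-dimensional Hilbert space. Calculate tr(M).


tr(M) = sum of eigenvalues
= 4/11 + 8/11 + 9/11 + 4/11
= 25/11
= 2.2727

2.2727


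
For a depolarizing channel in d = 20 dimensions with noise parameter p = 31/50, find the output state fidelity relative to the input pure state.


F = (1-p) + p/d
= (1 - 0.6200) + 0.6200/20
= 0.3800 + 0.0310
= 0.4110

0.4110


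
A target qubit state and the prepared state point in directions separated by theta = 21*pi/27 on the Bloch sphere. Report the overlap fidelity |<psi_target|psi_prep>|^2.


For states separated by angle theta on Bloch sphere:
F = cos^2(theta/2)
theta = 21*pi/27 = 2.4435
theta/2 = 1.2217
cos(theta/2) = 0.3420
F = 0.1170

0.1170


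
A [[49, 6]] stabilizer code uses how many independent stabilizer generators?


For an [[n,k]] stabilizer code:
Number of stabilizer generators = n - k
= 49 - 6
= 43

43


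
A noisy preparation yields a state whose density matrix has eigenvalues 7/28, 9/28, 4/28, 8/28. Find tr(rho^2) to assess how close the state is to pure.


tr(rho^2) = sum of eigenvalues squared
= (7/28)^2 + (9/28)^2 + (4/28)^2 + (8/28)^2
= (49 + 81 + 16 + 64) / 784
= 210/784
= 0.2679

0.2679


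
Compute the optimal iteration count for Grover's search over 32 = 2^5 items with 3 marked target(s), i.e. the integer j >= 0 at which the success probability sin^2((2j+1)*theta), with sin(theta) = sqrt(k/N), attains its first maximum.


After j Grover iterations the success probability is P(j) = sin^2((2j+1)*theta), where sin(theta) = sqrt(k/N).
N = 2^5 = 32, k = 3
sin(theta) = sqrt(k/N) = 0.3061862178
theta = arcsin(sqrt(k/N)) = 0.3111842443 rad
P(j) reaches its first maximum when (2j+1)*theta is as close as possible to pi/2, i.e. j = round(pi/(4*theta) - 1/2).
pi/(4*theta) - 1/2 = 2.0239
(For comparison, the common estimate pi/4 * sqrt(N/k) = 2.5651; the exact maximiser is used here.)
Optimal iterations = 2

2


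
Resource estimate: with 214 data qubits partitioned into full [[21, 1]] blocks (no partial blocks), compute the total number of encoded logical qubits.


Each code block uses 21 physical qubits for 1 logical qubit(s).
Number of complete blocks = floor(214 / 21) = 10
Logical qubits = 10 * 1
= 10

10


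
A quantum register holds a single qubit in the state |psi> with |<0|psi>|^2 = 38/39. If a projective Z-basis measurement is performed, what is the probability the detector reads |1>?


|alpha|^2 = 38/39 = 0.9744
|beta|^2 = 1 - 38/39 = 1/39 = 0.0256
P(|1>) = |beta|^2 = 0.0256

0.0256


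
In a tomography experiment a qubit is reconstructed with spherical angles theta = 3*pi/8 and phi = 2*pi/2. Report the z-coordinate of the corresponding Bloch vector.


theta = 1.1781, phi = 3.1416
r_z = cos(theta) = 0.3827

0.3827


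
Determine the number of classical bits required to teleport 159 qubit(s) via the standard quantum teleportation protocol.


Quantum teleportation requires 2 classical bits per qubit teleported.
159 qubit(s) -> 2 * 159 = 318 classical bits

318


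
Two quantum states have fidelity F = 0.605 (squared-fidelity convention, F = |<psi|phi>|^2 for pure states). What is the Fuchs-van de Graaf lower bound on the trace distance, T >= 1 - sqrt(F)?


Fuchs-van de Graaf (squared-fidelity convention): 1 - sqrt(F) <= T <= sqrt(1 - F).
Lower bound: T >= 1 - sqrt(F)
sqrt(F) = sqrt(0.605) = 0.7778
T >= 1 - 0.7778
T >= 0.2222

0.2222


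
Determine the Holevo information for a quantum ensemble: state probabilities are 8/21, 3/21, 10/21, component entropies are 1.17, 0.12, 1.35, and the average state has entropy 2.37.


chi = S(rho) - sum_i p_i * S(rho_i)
Weighted entropy = 8/21 * 1.17 + 3/21 * 0.12 + 10/21 * 1.35
= 1.1057
chi = 2.37 - 1.1057
= 1.2643

1.2643


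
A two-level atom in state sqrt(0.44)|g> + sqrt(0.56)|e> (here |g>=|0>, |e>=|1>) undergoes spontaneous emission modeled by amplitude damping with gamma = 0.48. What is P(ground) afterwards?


For amplitude damping with parameter gamma on state sqrt(a)|0> + sqrt(b)|1>:
alpha^2 = 0.44, beta^2 = 0.56
P(|0>) = alpha^2 + gamma * beta^2
= 0.44 + 0.48 * 0.56
= 0.44 + 0.2688
= 0.7088

0.7088


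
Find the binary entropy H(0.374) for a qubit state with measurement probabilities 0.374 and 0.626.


S = -p*log2(p) - (1-p)*log2(1-p)
p = 0.3740, 1-p = 0.6260
= -0.3740 * log2(0.3740) - 0.6260 * log2(0.6260)
= -(-0.5307) - (-0.4230)
= 0.9537

0.9537


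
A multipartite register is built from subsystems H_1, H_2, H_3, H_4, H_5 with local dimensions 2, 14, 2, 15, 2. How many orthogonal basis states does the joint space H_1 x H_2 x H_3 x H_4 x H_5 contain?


dim(H_1 x H_2 x H_3 x H_4 x H_5) = 2 * 14 * 2 * 15 * 2
= 28 * 2 * 15 * 2
= 56 * 15 * 2
= 840 * 2
= 1680

1680


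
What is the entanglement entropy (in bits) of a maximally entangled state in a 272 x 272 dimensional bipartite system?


For a maximally entangled state in d x d:
S = log2(d) = log2(272)
= 8.0875

8.0875


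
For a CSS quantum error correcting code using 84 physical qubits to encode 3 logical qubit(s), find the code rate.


Code rate R = k/n
= 3/84
= 0.0357

0.0357


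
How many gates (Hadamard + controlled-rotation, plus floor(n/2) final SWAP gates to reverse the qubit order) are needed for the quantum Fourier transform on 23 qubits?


Hadamard gates: 23
Controlled rotations: n*(n-1)/2 = 23*22/2 = 253
SWAP gates: floor(n/2) = floor(23/2) = 11
Total = 23 + 253 + 11
= 287

287


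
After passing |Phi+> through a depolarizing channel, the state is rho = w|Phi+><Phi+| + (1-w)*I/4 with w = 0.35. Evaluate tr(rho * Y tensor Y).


|Phi+> = (|00> + |11>)/sqrt(2)
For the pure Bell state, <Y_A Y_B> = -1 (Bell-state Pauli correlator).
The maximally-mixed part I/4 has tr(I/4 * P tensor P) = 0 for any traceless Pauli P.
So <Y_A Y_B>_rho = w * (-1) + (1 - w) * 0
= 0.35 * (-1)
= -0.3500

-0.3500


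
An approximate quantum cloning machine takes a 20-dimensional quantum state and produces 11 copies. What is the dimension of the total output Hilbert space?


Output space = H^(tensor 11) where dim(H) = 20
dim = 20^11
= 400 (after 2 factors)
= 8000 (after 3 factors)
= 160000 (after 4 factors)
= 3200000 (after 5 factors)
= 64000000 (after 6 factors)
= 1280000000 (after 7 factors)
= 25600000000 (after 8 factors)
= 512000000000 (after 9 factors)
= 10240000000000 (after 10 factors)
= 204800000000000 (after 11 factors)
= 204800000000000

204800000000000


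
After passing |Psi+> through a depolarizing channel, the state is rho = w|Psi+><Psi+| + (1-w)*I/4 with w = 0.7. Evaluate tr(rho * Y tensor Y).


|Psi+> = (|01> + |10>)/sqrt(2)
For the pure Bell state, <Y_A Y_B> = +1 (Bell-state Pauli correlator).
The maximally-mixed part I/4 has tr(I/4 * P tensor P) = 0 for any traceless Pauli P.
So <Y_A Y_B>_rho = w * (+1) + (1 - w) * 0
= 0.7 * (+1)
= 0.7000

0.7000


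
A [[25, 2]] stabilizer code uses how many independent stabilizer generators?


For an [[n,k]] stabilizer code:
Number of stabilizer generators = n - k
= 25 - 2
= 23

23


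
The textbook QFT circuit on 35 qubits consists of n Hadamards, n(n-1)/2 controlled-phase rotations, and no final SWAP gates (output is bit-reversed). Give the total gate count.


Hadamard gates: 35
Controlled rotations: n*(n-1)/2 = 35*34/2 = 595
SWAP gates: 0 (omitted)
Total = 35 + 595
= 630

630


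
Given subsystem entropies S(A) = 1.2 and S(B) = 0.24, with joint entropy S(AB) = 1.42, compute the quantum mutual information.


I(A:B) = S(A) + S(B) - S(AB)
= 1.2 + 0.24 - 1.42
= 0.0200

0.0200


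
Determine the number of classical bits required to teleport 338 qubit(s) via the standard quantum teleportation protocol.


Quantum teleportation requires 2 classical bits per qubit teleported.
338 qubit(s) -> 2 * 338 = 676 classical bits

676


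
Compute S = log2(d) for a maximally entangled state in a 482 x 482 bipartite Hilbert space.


For a maximally entangled state in d x d:
S = log2(d) = log2(482)
= 8.9129

8.9129


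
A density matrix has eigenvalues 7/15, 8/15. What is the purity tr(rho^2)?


tr(rho^2) = sum of eigenvalues squared
= (7/15)^2 + (8/15)^2
= (49 + 64) / 225
= 113/225
= 0.5022

0.5022


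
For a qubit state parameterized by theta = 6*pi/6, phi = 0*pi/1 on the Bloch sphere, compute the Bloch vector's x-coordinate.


theta = 3.1416, phi = 0.0000
r_x = sin(theta)*cos(phi) = 0.0000 * 1.0000
r_x = 0.0000

0.0000


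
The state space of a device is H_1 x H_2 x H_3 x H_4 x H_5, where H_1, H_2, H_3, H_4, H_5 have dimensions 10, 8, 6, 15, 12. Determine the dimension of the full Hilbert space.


dim(H_1 x H_2 x H_3 x H_4 x H_5) = 10 * 8 * 6 * 15 * 12
= 80 * 6 * 15 * 12
= 480 * 15 * 12
= 7200 * 12
= 86400

86400


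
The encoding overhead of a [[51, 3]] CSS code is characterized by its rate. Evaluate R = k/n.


Code rate R = k/n
= 3/51
= 0.0588

0.0588


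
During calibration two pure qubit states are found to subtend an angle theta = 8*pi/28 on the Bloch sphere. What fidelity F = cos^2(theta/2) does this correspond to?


For states separated by angle theta on Bloch sphere:
F = cos^2(theta/2)
theta = 8*pi/28 = 0.8976
theta/2 = 0.4488
cos(theta/2) = 0.9010
F = 0.8117

0.8117


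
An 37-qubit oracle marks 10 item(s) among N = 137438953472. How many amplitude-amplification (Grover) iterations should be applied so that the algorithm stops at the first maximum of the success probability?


After j Grover iterations the success probability is P(j) = sin^2((2j+1)*theta), where sin(theta) = sqrt(k/N).
N = 2^37 = 137438953472, k = 10
sin(theta) = sqrt(k/N) = 8.5299224e-06
theta = arcsin(sqrt(k/N)) = 8.5299224e-06 rad
P(j) reaches its first maximum when (2j+1)*theta is as close as possible to pi/2, i.e. j = round(pi/(4*theta) - 1/2).
pi/(4*theta) - 1/2 = 92075.1516
(For comparison, the common estimate pi/4 * sqrt(N/k) = 92075.6516; the exact maximiser is used here.)
Optimal iterations = 92075

92075


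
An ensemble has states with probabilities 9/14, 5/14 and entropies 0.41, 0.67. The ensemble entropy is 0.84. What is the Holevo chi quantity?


chi = S(rho) - sum_i p_i * S(rho_i)
Weighted entropy = 9/14 * 0.41 + 5/14 * 0.67
= 0.5029
chi = 0.84 - 0.5029
= 0.3371

0.3371


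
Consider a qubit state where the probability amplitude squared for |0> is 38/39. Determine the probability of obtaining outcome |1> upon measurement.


|alpha|^2 = 38/39 = 0.9744
|beta|^2 = 1 - 38/39 = 1/39 = 0.0256
P(|1>) = |beta|^2 = 0.0256

0.0256


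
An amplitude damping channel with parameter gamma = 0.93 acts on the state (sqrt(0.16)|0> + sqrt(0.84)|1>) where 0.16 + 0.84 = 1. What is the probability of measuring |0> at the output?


For amplitude damping with parameter gamma on state sqrt(a)|0> + sqrt(b)|1>:
alpha^2 = 0.16, beta^2 = 0.84
P(|0>) = alpha^2 + gamma * beta^2
= 0.16 + 0.93 * 0.84
= 0.16 + 0.7812
= 0.9412

0.9412


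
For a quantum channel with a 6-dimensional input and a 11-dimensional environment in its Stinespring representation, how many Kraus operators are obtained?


Tracing out the environment in an orthonormal basis {|i>_E} gives Kraus operators K_i = <i|_E U |0>_E.
Number of Kraus operators = dim(H_env) = d_env
= 11

11


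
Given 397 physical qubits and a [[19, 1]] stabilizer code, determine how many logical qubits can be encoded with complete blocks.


Each code block uses 19 physical qubits for 1 logical qubit(s).
Number of complete blocks = floor(397 / 19) = 20
Logical qubits = 20 * 1
= 20

20


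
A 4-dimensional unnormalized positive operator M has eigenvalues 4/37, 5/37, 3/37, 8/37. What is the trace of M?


tr(M) = sum of eigenvalues
= 4/37 + 5/37 + 3/37 + 8/37
= 20/37
= 0.5405

0.5405


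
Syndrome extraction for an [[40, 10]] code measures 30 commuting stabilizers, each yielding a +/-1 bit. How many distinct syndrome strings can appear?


Each stabilizer generator gives a binary (+1 or -1) measurement outcome.
With 30 independent generators:
Total syndromes = 2^30
= 1073741824

1073741824


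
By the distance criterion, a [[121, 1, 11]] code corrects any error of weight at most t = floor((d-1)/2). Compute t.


Code parameters: [[121, 1, 11]], distance d = 11.
Number of correctable errors = floor((d-1)/2)
= floor((11 - 1)/2)
= floor(10/2)
= 5

5


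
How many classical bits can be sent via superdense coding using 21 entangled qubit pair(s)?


Superdense coding allows 2 classical bits per shared entangled pair.
21 pair(s) -> 2 * 21 = 42 classical bits

42


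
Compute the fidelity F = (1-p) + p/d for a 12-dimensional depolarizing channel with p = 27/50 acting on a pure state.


F = (1-p) + p/d
= (1 - 0.5400) + 0.5400/12
= 0.4600 + 0.0450
= 0.5050

0.5050


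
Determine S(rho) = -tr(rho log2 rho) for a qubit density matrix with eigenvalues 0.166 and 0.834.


S = -p*log2(p) - (1-p)*log2(1-p)
p = 0.1660, 1-p = 0.8340
= -0.1660 * log2(0.1660) - 0.8340 * log2(0.8340)
= -(-0.4301) - (-0.2184)
= 0.6485

0.6485


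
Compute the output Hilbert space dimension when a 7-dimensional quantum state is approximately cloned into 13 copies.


Output space = H^(tensor 13) where dim(H) = 7
dim = 7^13
= 49 (after 2 factors)
= 343 (after 3 factors)
= 2401 (after 4 factors)
= 16807 (after 5 factors)
= 117649 (after 6 factors)
= 823543 (after 7 factors)
= 5764801 (after 8 factors)
= 40353607 (after 9 factors)
= 282475249 (after 10 factors)
= 1977326743 (after 11 factors)
= 13841287201 (after 12 factors)
= 96889010407 (after 13 factors)
= 96889010407

96889010407


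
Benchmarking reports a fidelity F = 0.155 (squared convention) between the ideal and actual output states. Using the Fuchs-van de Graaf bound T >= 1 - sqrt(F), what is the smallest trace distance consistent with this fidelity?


Fuchs-van de Graaf (squared-fidelity convention): 1 - sqrt(F) <= T <= sqrt(1 - F).
Lower bound: T >= 1 - sqrt(F)
sqrt(F) = sqrt(0.155) = 0.3937
T >= 1 - 0.3937
T >= 0.6063

0.6063


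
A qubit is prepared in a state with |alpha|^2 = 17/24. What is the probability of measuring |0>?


|alpha|^2 = 17/24 = 0.7083
|beta|^2 = 1 - 17/24 = 7/24 = 0.2917
P(|0>) = |alpha|^2 = 0.7083

0.7083


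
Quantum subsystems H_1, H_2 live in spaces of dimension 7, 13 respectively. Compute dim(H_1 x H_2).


dim(H_1 x H_2) = 7 * 13
= 91

91


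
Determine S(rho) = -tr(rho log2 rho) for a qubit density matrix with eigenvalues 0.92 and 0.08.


S = -p*log2(p) - (1-p)*log2(1-p)
p = 0.9200, 1-p = 0.0800
= -0.9200 * log2(0.9200) - 0.0800 * log2(0.0800)
= -(-0.1107) - (-0.2915)
= 0.4022

0.4022


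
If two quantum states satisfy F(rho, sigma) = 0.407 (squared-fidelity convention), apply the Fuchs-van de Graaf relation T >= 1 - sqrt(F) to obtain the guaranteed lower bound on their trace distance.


Fuchs-van de Graaf (squared-fidelity convention): 1 - sqrt(F) <= T <= sqrt(1 - F).
Lower bound: T >= 1 - sqrt(F)
sqrt(F) = sqrt(0.407) = 0.6380
T >= 1 - 0.6380
T >= 0.3620

0.3620


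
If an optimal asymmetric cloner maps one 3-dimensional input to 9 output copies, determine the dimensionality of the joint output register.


Output space = H^(tensor 9) where dim(H) = 3
dim = 3^9
= 9 (after 2 factors)
= 27 (after 3 factors)
= 81 (after 4 factors)
= 243 (after 5 factors)
= 729 (after 6 factors)
= 2187 (after 7 factors)
= 6561 (after 8 factors)
= 19683 (after 9 factors)
= 19683

19683


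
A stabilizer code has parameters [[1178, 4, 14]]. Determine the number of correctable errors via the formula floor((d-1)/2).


Code parameters: [[1178, 4, 14]], distance d = 14.
Number of correctable errors = floor((d-1)/2)
= floor((14 - 1)/2)
= floor(13/2)
= 6

6


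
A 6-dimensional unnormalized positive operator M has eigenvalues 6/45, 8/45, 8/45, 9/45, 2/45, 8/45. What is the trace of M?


tr(M) = sum of eigenvalues
= 6/45 + 8/45 + 8/45 + 9/45 + 2/45 + 8/45
= 41/45
= 0.9111

0.9111


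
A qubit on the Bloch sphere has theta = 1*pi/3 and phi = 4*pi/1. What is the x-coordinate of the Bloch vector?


theta = 1.0472, phi = 12.5664
r_x = sin(theta)*cos(phi) = 0.8660 * 1.0000
r_x = 0.8660

0.8660


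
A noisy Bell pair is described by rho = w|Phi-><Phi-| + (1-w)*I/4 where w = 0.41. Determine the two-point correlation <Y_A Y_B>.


|Phi-> = (|00> - |11>)/sqrt(2)
For the pure Bell state, <Y_A Y_B> = +1 (Bell-state Pauli correlator).
The maximally-mixed part I/4 has tr(I/4 * P tensor P) = 0 for any traceless Pauli P.
So <Y_A Y_B>_rho = w * (+1) + (1 - w) * 0
= 0.41 * (+1)
= 0.4100

0.4100


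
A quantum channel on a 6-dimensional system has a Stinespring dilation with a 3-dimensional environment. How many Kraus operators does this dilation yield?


Tracing out the environment in an orthonormal basis {|i>_E} gives Kraus operators K_i = <i|_E U |0>_E.
Number of Kraus operators = dim(H_env) = d_env
= 3

3


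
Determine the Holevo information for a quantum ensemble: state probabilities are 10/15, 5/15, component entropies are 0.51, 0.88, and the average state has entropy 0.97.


chi = S(rho) - sum_i p_i * S(rho_i)
Weighted entropy = 10/15 * 0.51 + 5/15 * 0.88
= 0.6333
chi = 0.97 - 0.6333
= 0.3367

0.3367


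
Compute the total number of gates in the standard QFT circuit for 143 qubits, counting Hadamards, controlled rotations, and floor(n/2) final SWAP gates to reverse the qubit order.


Hadamard gates: 143
Controlled rotations: n*(n-1)/2 = 143*142/2 = 10153
SWAP gates: floor(n/2) = floor(143/2) = 71
Total = 143 + 10153 + 71
= 10367

10367


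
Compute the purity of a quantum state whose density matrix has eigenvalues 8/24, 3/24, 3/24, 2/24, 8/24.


tr(rho^2) = sum of eigenvalues squared
= (8/24)^2 + (3/24)^2 + (3/24)^2 + (2/24)^2 + (8/24)^2
= (64 + 9 + 9 + 4 + 64) / 576
= 150/576
= 0.2604

0.2604


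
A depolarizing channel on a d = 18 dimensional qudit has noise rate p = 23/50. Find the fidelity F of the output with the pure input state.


F = (1-p) + p/d
= (1 - 0.4600) + 0.4600/18
= 0.5400 + 0.0256
= 0.5656

0.5656


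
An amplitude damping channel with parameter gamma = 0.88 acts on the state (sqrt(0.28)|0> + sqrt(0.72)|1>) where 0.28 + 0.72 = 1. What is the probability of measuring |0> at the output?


For amplitude damping with parameter gamma on state sqrt(a)|0> + sqrt(b)|1>:
alpha^2 = 0.28, beta^2 = 0.72
P(|0>) = alpha^2 + gamma * beta^2
= 0.28 + 0.88 * 0.72
= 0.28 + 0.6336
= 0.9136

0.9136


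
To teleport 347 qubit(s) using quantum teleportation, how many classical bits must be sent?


Quantum teleportation requires 2 classical bits per qubit teleported.
347 qubit(s) -> 2 * 347 = 694 classical bits

694


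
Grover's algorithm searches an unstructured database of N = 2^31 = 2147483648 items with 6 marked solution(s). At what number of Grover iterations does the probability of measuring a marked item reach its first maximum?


After j Grover iterations the success probability is P(j) = sin^2((2j+1)*theta), where sin(theta) = sqrt(k/N).
N = 2^31 = 2147483648, k = 6
sin(theta) = sqrt(k/N) = 5.285799584e-05
theta = arcsin(sqrt(k/N)) = 5.285799586e-05 rad
P(j) reaches its first maximum when (2j+1)*theta is as close as possible to pi/2, i.e. j = round(pi/(4*theta) - 1/2).
pi/(4*theta) - 1/2 = 14858.1444
(For comparison, the common estimate pi/4 * sqrt(N/k) = 14858.6444; the exact maximiser is used here.)
Optimal iterations = 14858

14858


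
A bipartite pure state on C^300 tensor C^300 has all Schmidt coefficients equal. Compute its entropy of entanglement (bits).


For a maximally entangled state in d x d:
S = log2(d) = log2(300)
= 8.2288

8.2288


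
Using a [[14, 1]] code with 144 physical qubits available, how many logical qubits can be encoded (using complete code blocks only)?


Each code block uses 14 physical qubits for 1 logical qubit(s).
Number of complete blocks = floor(144 / 14) = 10
Logical qubits = 10 * 1
= 10

10


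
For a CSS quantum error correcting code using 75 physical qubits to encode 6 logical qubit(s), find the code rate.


Code rate R = k/n
= 6/75
= 0.0800

0.0800


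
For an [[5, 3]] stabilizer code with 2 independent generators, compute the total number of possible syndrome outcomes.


Each stabilizer generator gives a binary (+1 or -1) measurement outcome.
With 2 independent generators:
Total syndromes = 2^2
= 4

4


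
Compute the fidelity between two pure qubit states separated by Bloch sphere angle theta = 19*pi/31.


For states separated by angle theta on Bloch sphere:
F = cos^2(theta/2)
theta = 19*pi/31 = 1.9255
theta/2 = 0.9627
cos(theta/2) = 0.5713
F = 0.3263

0.3263


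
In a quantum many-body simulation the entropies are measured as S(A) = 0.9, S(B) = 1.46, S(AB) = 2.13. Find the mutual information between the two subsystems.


I(A:B) = S(A) + S(B) - S(AB)
= 0.9 + 1.46 - 2.13
= 0.2300

0.2300


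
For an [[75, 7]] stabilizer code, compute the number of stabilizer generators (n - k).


For an [[n,k]] stabilizer code:
Number of stabilizer generators = n - k
= 75 - 7
= 68

68


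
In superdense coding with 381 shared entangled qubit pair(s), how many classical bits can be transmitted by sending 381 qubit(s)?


Superdense coding allows 2 classical bits per shared entangled pair.
381 pair(s) -> 2 * 381 = 762 classical bits

762
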